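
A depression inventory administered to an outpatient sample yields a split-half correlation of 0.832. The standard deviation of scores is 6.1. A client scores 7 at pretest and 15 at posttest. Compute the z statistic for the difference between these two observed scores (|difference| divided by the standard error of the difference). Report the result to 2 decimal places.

Spearman-Brown: r = 2(0.832) / (1 + 0.832) = 1.664 / 1.832 ≈ 0.908
SEM = 6.100 · √(1 − 0.908) = 6.100 · √0.092 ≈ 6.100 · 0.303 ≈ 1.847
Standard error of the difference = 1.847·√2 ≈ 2.612
z = 8 / 2.612 ≈ 3.062

3.06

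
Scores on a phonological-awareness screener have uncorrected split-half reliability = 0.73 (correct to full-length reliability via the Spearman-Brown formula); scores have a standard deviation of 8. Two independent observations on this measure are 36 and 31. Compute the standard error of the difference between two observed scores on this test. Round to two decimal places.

Full-length reliability (Spearman-Brown) = 2(0.73)/(1+0.73) ≈ 0.8439
SEM = 8.0000 · √(1 − 0.8439) = 8.0000 · √0.1561 ≈ 8.0000 · 0.3951 ≈ 3.1604
SE_diff = SEM · √2 ≈ 3.1604 · 1.4142 ≈ 4.4696

4.47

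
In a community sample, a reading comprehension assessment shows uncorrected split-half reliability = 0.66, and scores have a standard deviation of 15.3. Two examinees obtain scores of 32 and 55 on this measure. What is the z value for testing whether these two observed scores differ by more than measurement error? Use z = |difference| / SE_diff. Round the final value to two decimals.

2.35

Full-length reliability (Spearman-Brown) = 2(0.66)/(1+0.66) ≈ 0.7952
SEM = 15.3000 × √(1 − 0.7952) = 15.3000 × √0.2048 ≈ 15.3000 × 0.4526 ≈ 6.9243
SE_diff = √2 × SEM ≈ 9.7925
z = 23 / 9.7925 ≈ 2.3487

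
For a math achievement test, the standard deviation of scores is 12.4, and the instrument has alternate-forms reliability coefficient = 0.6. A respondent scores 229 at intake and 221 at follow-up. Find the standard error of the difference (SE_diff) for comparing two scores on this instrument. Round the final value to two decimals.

11.09

The standard error of measurement is 12.400×√(1 − 0.600) ≈ 12.400×0.632 ≈ 7.842.
SE_diff = √2 × SEM ≈ 11.091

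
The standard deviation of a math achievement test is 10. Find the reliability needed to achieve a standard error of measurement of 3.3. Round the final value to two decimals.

0.89

r = 1 − (3.3000/10)² ≈ 1 − 0.1089 ≈ 0.8911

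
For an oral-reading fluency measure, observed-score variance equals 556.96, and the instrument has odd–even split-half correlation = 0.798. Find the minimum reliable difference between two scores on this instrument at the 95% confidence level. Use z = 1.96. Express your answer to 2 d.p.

21.93

SD = √556.96 = 23.600
Spearman-Brown: r = 2(0.798) / (1 + 0.798) = 1.596 / 1.798 ≃ 0.888
The standard error of measurement is 23.600*√(1 − 0.888) ≃ 23.600*0.335 ≃ 7.910.
SE_diff = SEM * √2 ≃ 7.910 * 1.414 ≃ 11.187
Smallest detectable difference = 1.96*11.187 ≃ 21.926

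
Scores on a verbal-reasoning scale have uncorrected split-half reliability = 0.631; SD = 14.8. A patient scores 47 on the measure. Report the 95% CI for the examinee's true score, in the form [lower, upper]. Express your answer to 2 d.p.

[33.20, 60.80]

Full-length reliability (Spearman-Brown) = 2(0.631)/(1+0.631) ≈ 0.7738
SEM = 14.8000 * √(1 − 0.7738) = 14.8000 * √0.2262 ≈ 14.8000 * 0.4756 ≈ 7.0396
Margin = 1.96 * 7.0396 ≈ 13.7976
CI = 47 ± 13.7976 → [33.2024, 60.7976]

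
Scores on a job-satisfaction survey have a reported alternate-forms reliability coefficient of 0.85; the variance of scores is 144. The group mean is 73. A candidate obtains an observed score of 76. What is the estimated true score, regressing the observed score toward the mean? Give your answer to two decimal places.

T̂ = 0.850(76) + 0.150(73) ≈ 75.550

75.55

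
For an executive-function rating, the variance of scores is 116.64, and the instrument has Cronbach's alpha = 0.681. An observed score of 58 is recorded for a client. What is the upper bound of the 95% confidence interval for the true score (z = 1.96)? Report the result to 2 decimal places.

69.96

SD = √116.64 ≈ 10.800
The standard error of measurement is 10.800·√(1 − 0.681) ≈ 10.800·0.565 ≈ 6.100.
1.96 · SEM ≈ 11.956
Upper bound: 58 + 11.956 = 69.956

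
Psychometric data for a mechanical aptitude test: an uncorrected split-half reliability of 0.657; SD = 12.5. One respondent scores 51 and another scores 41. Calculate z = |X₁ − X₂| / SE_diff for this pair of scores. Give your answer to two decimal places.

Spearman-Brown: r = 2(0.657) / (1 + 0.657) = 1.314 / 1.657 ≈ 0.793
The standard error of measurement is 12.500*√(1 − 0.793) ≈ 12.500*0.455 ≈ 5.687.
Standard error of the difference = 5.687·√2 ≈ 8.043
z = |51 − 41| / 8.043 = 10 / 8.043 ≈ 1.243

1.24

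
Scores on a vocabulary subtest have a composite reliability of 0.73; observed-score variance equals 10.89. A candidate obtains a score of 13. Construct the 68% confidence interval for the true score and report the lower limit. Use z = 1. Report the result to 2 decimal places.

SD = √10.89 ≈ 3.3000
SEM = 3.3000 × √(1 − 0.7300) = 3.3000 × √0.2700 ≈ 3.3000 × 0.5196 ≈ 1.7147
1 × SEM ≈ 1.7147
Lower bound: 13 − 1.7147 = 11.2853

11.29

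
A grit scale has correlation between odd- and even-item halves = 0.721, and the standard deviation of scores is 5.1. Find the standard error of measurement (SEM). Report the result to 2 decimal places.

Full-length reliability (Spearman-Brown) = 2(0.721)/(1+0.721) ≈ 0.8379
SEM = 5.1000 * √(1 − 0.8379) = 5.1000 * √0.1621 ≈ 5.1000 * 0.4026 ≈ 2.0534

2.05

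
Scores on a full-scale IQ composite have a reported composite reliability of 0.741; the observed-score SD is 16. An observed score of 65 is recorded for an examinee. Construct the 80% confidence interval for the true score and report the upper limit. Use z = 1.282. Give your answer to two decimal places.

SEM = 16.00000 × √(1 − 0.74100) = 16.00000 × √0.25900 ≃ 16.00000 × 0.50892 ≃ 8.14273
Half-width = 1.282×8.14273 ≃ 10.43898
Upper bound: 65 + 10.43898 = 75.43898

75.44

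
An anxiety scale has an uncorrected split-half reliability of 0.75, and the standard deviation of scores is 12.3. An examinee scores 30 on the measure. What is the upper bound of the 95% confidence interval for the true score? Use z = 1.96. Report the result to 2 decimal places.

39.11

Spearman-Brown: r = 2(0.75) / (1 + 0.75) = 1.5000 / 1.7500 ≈ 0.8571
SEM = 12.3000×√(1 − 0.8571) ≈ 4.6490
Half-width = 1.96×4.6490 ≈ 9.1120
Upper limit = 30 + 9.1120 ≈ 39.1120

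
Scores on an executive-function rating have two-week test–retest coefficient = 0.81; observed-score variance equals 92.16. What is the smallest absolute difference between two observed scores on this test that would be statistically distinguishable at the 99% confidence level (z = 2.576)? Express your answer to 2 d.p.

15.24

σ = 92.16^(1/2) = 9.6000
SEM = 9.6000×√(1 − 0.8100) ≈ 4.1845
SE_diff = √2 × SEM ≈ 5.9178
Minimum reliable difference = 2.576 × SE_diff ≈ 2.576 × 5.9178 ≈ 15.2443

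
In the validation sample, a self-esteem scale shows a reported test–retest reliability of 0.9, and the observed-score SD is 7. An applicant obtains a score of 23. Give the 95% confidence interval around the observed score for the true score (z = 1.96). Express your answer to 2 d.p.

[18.66, 27.34]

SEM = 7.000 * √(1 − 0.900) = 7.000 * √0.100 ≃ 7.000 * 0.316 ≃ 2.214
1.96 * SEM ≃ 4.339
CI = 23 ± 4.339 → [18.661, 27.339]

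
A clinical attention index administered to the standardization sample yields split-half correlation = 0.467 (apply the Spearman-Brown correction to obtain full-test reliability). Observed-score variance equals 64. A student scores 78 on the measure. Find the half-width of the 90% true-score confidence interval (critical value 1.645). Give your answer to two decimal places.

SD = √64 = 8.00000
r_full = 2·0.467 / (1 + 0.467) ≃ 0.63667
SEM = 8.00000×√(1 − 0.63667) ≃ 4.82213
Margin = 1.645 × 4.82213 ≃ 7.93240

7.93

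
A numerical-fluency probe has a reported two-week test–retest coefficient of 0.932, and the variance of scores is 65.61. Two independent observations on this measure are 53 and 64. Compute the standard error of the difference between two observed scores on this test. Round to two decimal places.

2.99

SD = √65.61 = 8.1000
The standard error of measurement is 8.1000×√(1 − 0.9320) ≈ 8.1000×0.2608 ≈ 2.1122.
SE_diff = √2 × SEM ≈ 2.9871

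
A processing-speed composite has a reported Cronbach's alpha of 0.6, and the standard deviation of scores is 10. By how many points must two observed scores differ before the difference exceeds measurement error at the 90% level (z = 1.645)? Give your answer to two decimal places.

14.71

SEM = 10.000*√(1 − 0.600) ≈ 6.325
SE_diff = SEM * √2 ≈ 6.325 * 1.414 ≈ 8.944
Minimum reliable difference = 1.645 * SE_diff ≈ 1.645 * 8.944 ≈ 14.713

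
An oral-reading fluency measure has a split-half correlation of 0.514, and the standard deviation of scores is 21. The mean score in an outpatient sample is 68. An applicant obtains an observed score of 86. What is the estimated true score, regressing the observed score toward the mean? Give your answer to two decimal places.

Full-length reliability (Spearman-Brown) = 2(0.514)/(1+0.514) ≃ 0.679
T̂ = r·X + (1 − r)·M = 0.679·86 + 0.321·68 = 58.394 + 21.828 ≃ 80.222

80.22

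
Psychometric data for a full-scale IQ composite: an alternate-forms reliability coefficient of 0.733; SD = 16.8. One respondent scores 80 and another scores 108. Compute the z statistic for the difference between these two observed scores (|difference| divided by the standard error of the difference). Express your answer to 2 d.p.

SEM = 16.8000·√(1 − 0.7330) ≈ 8.6809
SE_diff = SEM · √2 ≈ 8.6809 · 1.4142 ≈ 12.2767
z = |80 − 108| / 12.2767 = 28 / 12.2767 ≈ 2.2808

2.28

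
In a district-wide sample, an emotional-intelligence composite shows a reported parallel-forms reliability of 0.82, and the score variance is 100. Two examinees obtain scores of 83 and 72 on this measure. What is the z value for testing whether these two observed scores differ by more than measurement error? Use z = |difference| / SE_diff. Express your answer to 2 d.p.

1.83

SD = √100 = 10.000
SEM = 10.000 * √(1 − 0.820) = 10.000 * √0.180 ≃ 10.000 * 0.424 ≃ 4.243
SE_diff = √2 * SEM ≃ 6.000
z = |83 − 72| / 6.000 = 11 / 6.000 ≃ 1.833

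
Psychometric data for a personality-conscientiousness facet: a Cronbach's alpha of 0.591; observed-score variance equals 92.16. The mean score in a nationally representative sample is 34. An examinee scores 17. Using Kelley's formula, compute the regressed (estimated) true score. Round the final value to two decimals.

T̂ = r·X + (1 − r)·M = 0.591·17 + 0.409·34 = 10.047 + 13.906 ≈ 23.953

23.95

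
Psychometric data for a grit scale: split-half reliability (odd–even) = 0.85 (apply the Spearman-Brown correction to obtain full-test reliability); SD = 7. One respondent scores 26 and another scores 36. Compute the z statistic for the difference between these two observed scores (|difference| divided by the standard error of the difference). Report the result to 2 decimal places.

3.55

Full-length reliability (Spearman-Brown) = 2(0.85)/(1+0.85) ≈ 0.919
SEM = 7.000·√(1 − 0.919) ≈ 1.993
SE_diff = SEM · √2 ≈ 1.993 · 1.414 ≈ 2.819
z = |26 − 36| / 2.819 = 10 / 2.819 ≈ 3.548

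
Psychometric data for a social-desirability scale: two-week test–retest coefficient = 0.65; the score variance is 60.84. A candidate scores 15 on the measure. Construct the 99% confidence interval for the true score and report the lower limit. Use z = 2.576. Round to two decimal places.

3.11

SD = √60.84 ≈ 7.800
The standard error of measurement is 7.800·√(1 − 0.650) ≈ 7.800·0.592 ≈ 4.615.
2.576 · SEM ≈ 11.887
Lower bound: 15 − 11.887 = 3.113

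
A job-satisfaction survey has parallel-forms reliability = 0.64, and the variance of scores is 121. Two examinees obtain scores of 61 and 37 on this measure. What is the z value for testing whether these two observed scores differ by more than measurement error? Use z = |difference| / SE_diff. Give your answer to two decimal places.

SD = √121 ≈ 11.0000
SEM = 11.0000 × √(1 − 0.6400) = 11.0000 × √0.3600 ≈ 11.0000 × 0.6000 ≈ 6.6000
SE_diff = SEM × √2 ≈ 6.6000 × 1.4142 ≈ 9.3338
z = 24 / 9.3338 ≈ 2.5713

2.57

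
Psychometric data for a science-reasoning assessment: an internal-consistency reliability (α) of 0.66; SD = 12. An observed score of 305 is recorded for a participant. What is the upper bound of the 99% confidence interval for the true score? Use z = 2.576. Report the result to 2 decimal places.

323.02

The standard error of measurement is 12.0000*√(1 − 0.6600) ≃ 12.0000*0.5831 ≃ 6.9971.
Margin = 2.576 * 6.9971 ≃ 18.0246
Upper limit = 305 + 18.0246 ≃ 323.0246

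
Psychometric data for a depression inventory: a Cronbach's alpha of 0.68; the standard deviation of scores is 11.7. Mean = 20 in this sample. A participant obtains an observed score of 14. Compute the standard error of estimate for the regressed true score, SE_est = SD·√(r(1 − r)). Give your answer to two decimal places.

5.46

SE_est = SD * √(r(1 − r)) = 11.700 * √0.218 ≃ 11.700 * 0.466 ≃ 5.458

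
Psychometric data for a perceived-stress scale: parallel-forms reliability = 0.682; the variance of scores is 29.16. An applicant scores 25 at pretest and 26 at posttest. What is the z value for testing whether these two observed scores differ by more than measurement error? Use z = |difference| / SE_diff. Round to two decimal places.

σ = 29.16^(1/2) = 5.4000
The standard error of measurement is 5.4000×√(1 − 0.6820) ≈ 5.4000×0.5639 ≈ 3.0451.
SE_diff = √2 × SEM ≈ 4.3065
z = |25 − 26| / 4.3065 = 1 / 4.3065 ≈ 0.2322

0.23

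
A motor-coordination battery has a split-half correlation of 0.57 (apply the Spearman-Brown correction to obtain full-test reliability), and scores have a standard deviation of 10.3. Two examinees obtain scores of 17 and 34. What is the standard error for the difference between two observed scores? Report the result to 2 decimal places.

r_full = 2·0.57 / (1 + 0.57) ≃ 0.7261
The standard error of measurement is 10.3000·√(1 − 0.7261) ≃ 10.3000·0.5233 ≃ 5.3904.
Standard error of the difference = 5.3904·√2 ≃ 7.6232

7.62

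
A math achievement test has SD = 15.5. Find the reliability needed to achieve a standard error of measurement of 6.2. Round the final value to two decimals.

Required reliability = 1 − (SEM/SD)² = 1 − 0.16000 ≃ 0.84000

0.84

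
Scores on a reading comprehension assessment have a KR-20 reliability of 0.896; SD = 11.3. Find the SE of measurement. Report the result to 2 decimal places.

SEM = 11.3000·√(1 − 0.8960) ≈ 3.6441

3.64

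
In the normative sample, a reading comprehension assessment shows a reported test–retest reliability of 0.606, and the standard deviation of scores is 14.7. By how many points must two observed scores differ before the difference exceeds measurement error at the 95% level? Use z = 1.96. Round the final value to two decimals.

25.58

The standard error of measurement is 14.70000·√(1 − 0.60600) ≃ 14.70000·0.62769 ≃ 9.22710.
SE_diff = √2 · SEM ≃ 13.04910
Smallest detectable difference = 1.96·13.04910 ≃ 25.57623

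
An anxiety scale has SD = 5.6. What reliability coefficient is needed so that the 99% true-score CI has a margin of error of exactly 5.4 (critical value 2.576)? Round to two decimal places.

0.86

SEM needed = half-width / z = 5.4/2.576 ≃ 2.096
r = 1 − (SEM / SD)² = 1 − (2.096 / 5.6)² ≃ 1 − 0.140 ≃ 0.860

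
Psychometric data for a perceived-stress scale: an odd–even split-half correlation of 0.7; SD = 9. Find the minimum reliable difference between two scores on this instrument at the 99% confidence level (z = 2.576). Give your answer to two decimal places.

13.77

Spearman-Brown: r = 2(0.7) / (1 + 0.7) = 1.4000 / 1.7000 ≈ 0.8235
SEM = 9.0000×√(1 − 0.8235) ≈ 3.7808
Standard error of the difference = 3.7808·√2 ≈ 5.3468
Smallest detectable difference = 2.576×5.3468 ≈ 13.7733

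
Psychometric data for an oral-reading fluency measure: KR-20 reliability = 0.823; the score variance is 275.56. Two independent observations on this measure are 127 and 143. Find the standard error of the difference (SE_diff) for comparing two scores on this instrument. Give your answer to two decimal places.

SD = √275.56 = 16.600
SEM = 16.600×√(1 − 0.823) ≈ 6.984
SE_diff = √2 × SEM ≈ 9.877

9.88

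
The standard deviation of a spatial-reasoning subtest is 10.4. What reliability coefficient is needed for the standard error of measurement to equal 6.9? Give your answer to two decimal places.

0.56

r = 1 − (SEM / SD)² = 1 − (6.900 / 10.4)² ≈ 1 − 0.440 ≈ 0.560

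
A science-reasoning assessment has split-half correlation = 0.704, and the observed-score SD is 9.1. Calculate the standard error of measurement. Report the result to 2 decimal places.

Spearman-Brown: r = 2(0.704) / (1 + 0.704) = 1.4080 / 1.7040 ≃ 0.8263
SEM = 9.1000×√(1 − 0.8263) ≃ 3.7927

3.79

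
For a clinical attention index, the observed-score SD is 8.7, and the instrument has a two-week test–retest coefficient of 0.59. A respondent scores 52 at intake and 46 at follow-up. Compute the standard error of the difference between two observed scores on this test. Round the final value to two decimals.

SEM = 8.70000*√(1 − 0.59000) ≈ 5.57072
SE_diff = SEM * √2 ≈ 5.57072 * 1.41421 ≈ 7.87819

7.88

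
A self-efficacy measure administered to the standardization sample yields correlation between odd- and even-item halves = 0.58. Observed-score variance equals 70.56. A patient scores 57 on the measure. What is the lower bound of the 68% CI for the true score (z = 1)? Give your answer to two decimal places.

σ = 70.56^(1/2) = 8.400
r_full = 2·0.58 / (1 + 0.58) ≃ 0.734
SEM = 8.400·√(1 − 0.734) ≃ 4.331
Margin = 1 · 4.331 ≃ 4.331
Lower limit = 57 − 4.331 ≃ 52.669

52.67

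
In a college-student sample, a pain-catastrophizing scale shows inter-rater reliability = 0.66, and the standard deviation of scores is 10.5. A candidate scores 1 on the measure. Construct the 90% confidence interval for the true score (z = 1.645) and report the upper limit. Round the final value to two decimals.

11.07

The standard error of measurement is 10.5000×√(1 − 0.6600) ≃ 10.5000×0.5831 ≃ 6.1225.
Half-width = 1.645×6.1225 ≃ 10.0715
Upper bound: 1 + 10.0715 = 11.0715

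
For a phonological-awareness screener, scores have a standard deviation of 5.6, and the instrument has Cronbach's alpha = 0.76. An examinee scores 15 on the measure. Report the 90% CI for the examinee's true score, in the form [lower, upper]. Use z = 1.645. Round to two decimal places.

SEM = 5.6000 × √(1 − 0.7600) = 5.6000 × √0.2400 ≈ 5.6000 × 0.4899 ≈ 2.7434
Half-width = 1.645×2.7434 ≈ 4.5129
Interval: (10.4871, 19.5129)

[10.49, 19.51]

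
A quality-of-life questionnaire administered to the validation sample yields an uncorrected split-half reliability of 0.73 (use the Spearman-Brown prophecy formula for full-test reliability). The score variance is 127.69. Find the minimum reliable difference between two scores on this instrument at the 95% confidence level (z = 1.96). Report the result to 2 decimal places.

σ = 127.69^(1/2) = 11.3000
r_full = 2·0.73 / (1 + 0.73) ≈ 0.8439
The standard error of measurement is 11.3000*√(1 − 0.8439) ≈ 11.3000*0.3951 ≈ 4.4641.
SE_diff = √2 * SEM ≈ 6.3132
Smallest detectable difference = 1.96*6.3132 ≈ 12.3739

12.37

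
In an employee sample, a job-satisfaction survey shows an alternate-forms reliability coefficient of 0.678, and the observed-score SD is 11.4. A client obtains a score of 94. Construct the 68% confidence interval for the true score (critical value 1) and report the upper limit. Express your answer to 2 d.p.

100.47

The standard error of measurement is 11.40000·√(1 − 0.67800) ≈ 11.40000·0.56745 ≈ 6.46893.
1 · SEM ≈ 6.46893
Upper bound: 94 + 6.46893 = 100.46893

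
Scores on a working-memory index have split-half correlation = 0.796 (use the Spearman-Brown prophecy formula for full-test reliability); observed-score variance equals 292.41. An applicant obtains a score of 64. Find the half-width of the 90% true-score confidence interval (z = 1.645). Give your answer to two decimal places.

9.48

σ = 292.41^(1/2) = 17.1000
r_full = 2·0.796 / (1 + 0.796) ≈ 0.8864
SEM = 17.1000×√(1 − 0.8864) ≈ 5.7631
Half-width = 1.645×5.7631 ≈ 9.4803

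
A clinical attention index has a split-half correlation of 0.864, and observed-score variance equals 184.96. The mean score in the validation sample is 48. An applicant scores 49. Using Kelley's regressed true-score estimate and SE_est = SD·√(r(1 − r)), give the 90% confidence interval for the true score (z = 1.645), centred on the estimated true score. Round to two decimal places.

[43.11, 54.75]

SD = √184.96 = 13.6000
Full-length reliability (Spearman-Brown) = 2(0.864)/(1+0.864) ≈ 0.9270
T̂ = 0.9270(49) + 0.0730(48) ≈ 48.9270
SE_est = SD * √(r(1 − r)) = 13.6000 * √0.0676 ≈ 13.6000 * 0.2601 ≈ 3.5370
90% CI: 48.9270 ± 5.8184 ≈ (43.1087, 54.7454)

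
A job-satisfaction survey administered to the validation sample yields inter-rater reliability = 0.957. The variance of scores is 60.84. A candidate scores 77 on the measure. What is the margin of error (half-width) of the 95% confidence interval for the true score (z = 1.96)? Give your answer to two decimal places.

σ = 60.84^(1/2) = 7.8000
SEM = 7.8000×√(1 − 0.9570) ≈ 1.6174
1.96 × SEM ≈ 3.1702

3.17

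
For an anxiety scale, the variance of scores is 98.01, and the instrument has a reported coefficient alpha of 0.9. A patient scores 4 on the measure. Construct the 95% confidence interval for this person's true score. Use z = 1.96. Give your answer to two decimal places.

SD = √98.01 ≃ 9.900
SEM = 9.900 * √(1 − 0.900) = 9.900 * √0.100 ≃ 9.900 * 0.316 ≃ 3.131
Half-width = 1.96*3.131 ≃ 6.136
95% CI: 4 ± 6.136 = [-2.136, 10.136]

[-2.14, 10.14]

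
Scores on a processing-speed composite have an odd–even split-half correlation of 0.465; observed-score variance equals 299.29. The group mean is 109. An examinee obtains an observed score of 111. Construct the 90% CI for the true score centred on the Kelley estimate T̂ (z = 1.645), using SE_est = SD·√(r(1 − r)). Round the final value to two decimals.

[96.57, 123.97]

SD = √299.29 ≈ 17.300
Full-length reliability (Spearman-Brown) = 2(0.465)/(1+0.465) ≈ 0.635
T̂ = 0.635(111) + 0.365(109) ≈ 110.270
SE_est = 17.300·√(0.635·0.365) ≈ 8.330
90% CI: 110.270 ± 13.702 ≈ (96.567, 123.972)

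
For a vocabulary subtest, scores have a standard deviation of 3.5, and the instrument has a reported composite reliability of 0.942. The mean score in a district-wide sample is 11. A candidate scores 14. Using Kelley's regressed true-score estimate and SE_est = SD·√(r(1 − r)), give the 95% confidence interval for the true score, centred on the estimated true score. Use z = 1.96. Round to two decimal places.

[12.22, 15.43]

T̂ = r·X + (1 − r)·M = 0.942×14 + 0.058×11 = 13.188 + 0.638 ≈ 13.826
SE_est = 3.500×√(0.942×0.058) ≈ 0.818
CI = 13.826 ± 1.96 × 0.818 → [12.223, 15.429]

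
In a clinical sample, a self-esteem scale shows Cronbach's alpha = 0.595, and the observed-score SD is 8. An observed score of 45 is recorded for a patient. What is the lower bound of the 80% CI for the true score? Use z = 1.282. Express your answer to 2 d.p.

38.47

The standard error of measurement is 8.0000×√(1 − 0.5950) ≈ 8.0000×0.6364 ≈ 5.0912.
Margin = 1.282 × 5.0912 ≈ 6.5269
Lower bound: 45 − 6.5269 = 38.4731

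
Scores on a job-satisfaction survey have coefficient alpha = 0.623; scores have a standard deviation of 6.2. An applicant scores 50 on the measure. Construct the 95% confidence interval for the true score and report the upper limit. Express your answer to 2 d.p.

57.46

The standard error of measurement is 6.2000·√(1 − 0.6230) ≃ 6.2000·0.6140 ≃ 3.8068.
Half-width = 1.96·3.8068 ≃ 7.4614
Upper bound: 50 + 7.4614 = 57.4614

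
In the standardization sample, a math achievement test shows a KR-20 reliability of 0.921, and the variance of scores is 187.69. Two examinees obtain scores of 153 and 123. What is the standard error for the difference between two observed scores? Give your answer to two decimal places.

5.45

σ = 187.69^(1/2) = 13.700
SEM = 13.700×√(1 − 0.921) ≈ 3.851
SE_diff = √2 × SEM ≈ 5.446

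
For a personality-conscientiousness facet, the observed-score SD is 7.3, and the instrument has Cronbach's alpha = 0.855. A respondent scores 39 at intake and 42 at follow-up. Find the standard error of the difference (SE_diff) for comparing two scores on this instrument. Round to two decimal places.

3.93

The standard error of measurement is 7.30000*√(1 − 0.85500) ≈ 7.30000*0.38079 ≈ 2.77976.
SE_diff = √2 * SEM ≈ 3.93117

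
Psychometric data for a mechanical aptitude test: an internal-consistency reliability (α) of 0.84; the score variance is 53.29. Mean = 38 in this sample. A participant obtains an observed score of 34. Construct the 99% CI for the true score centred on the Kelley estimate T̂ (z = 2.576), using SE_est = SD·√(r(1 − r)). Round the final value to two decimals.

SD = √53.29 ≈ 7.300
Estimated true score = 0.840·34 + (1 − 0.840)·38 ≈ 34.640
SE_est = 7.300·√(0.840·0.160) ≈ 2.676
CI = 34.640 ± 2.576 · 2.676 → [27.746, 41.534]

[27.75, 41.53]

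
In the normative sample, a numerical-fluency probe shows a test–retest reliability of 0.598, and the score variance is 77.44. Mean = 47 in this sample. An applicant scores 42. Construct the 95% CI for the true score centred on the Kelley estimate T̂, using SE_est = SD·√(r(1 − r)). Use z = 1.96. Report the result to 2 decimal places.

[35.55, 52.47]

σ = 77.44^(1/2) = 8.8000
Estimated true score = 0.5980*42 + (1 − 0.5980)*47 ≈ 44.0100
SE_est = SD * √(r(1 − r)) = 8.8000 * √0.2404 ≈ 8.8000 * 0.4903 ≈ 4.3147
CI = 44.0100 ± 1.96 * 4.3147 → [35.5533, 52.4667]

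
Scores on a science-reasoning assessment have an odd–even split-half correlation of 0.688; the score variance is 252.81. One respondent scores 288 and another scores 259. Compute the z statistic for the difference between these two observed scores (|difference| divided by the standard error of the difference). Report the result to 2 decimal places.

3.00

SD = √252.81 ≈ 15.90000
Full-length reliability (Spearman-Brown) = 2(0.688)/(1+0.688) ≈ 0.81517
The standard error of measurement is 15.90000×√(1 − 0.81517) ≈ 15.90000×0.42992 ≈ 6.83578.
Standard error of the difference = 6.83578·√2 ≈ 9.66726
z = |288 − 259| / 9.66726 = 29 / 9.66726 ≈ 2.99982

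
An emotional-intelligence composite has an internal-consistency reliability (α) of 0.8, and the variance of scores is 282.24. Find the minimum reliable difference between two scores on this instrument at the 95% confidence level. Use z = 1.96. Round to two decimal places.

SD = √282.24 ≈ 16.800
SEM = 16.800·√(1 − 0.800) ≈ 7.513
SE_diff = SEM · √2 ≈ 7.513 · 1.414 ≈ 10.625
Minimum reliable difference = 1.96 · SE_diff ≈ 1.96 · 10.625 ≈ 20.825

20.83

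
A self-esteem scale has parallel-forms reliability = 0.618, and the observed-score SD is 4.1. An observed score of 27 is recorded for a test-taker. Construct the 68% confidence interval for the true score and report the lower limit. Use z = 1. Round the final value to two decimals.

SEM = 4.100×√(1 − 0.618) ≃ 2.534
1 × SEM ≃ 2.534
Lower bound: 27 − 2.534 = 24.466

24.47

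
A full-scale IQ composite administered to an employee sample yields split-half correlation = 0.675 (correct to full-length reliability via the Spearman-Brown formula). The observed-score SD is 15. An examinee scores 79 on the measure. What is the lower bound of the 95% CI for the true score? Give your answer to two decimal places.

66.05

Full-length reliability (Spearman-Brown) = 2(0.675)/(1+0.675) ≈ 0.8060
The standard error of measurement is 15.0000*√(1 − 0.8060) ≈ 15.0000*0.4405 ≈ 6.6073.
1.96 * SEM ≈ 12.9504
Lower limit = 79 − 12.9504 ≈ 66.0496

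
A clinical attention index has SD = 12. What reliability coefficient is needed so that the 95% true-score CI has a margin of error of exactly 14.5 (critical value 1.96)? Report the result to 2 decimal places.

0.62

Required SEM = 14.5 / 1.96 ≈ 7.39796
r = 1 − (7.39796/12)² ≈ 1 − 0.38007 ≈ 0.61993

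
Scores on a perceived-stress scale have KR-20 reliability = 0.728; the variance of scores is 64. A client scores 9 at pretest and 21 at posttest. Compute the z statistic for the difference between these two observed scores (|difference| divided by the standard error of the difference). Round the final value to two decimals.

SD = √64 = 8.000
The standard error of measurement is 8.000×√(1 − 0.728) ≈ 8.000×0.522 ≈ 4.172.
SE_diff = √2 × SEM ≈ 5.901
z = 12 / 5.901 ≈ 2.034

2.03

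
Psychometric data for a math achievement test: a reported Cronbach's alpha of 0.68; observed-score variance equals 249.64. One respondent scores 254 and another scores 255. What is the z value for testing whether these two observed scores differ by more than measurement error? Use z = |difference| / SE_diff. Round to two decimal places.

0.08

σ = 249.64^(1/2) = 15.800
SEM = 15.800*√(1 − 0.680) ≈ 8.938
SE_diff = √2 * SEM ≈ 12.640
z = 1 / 12.640 ≈ 0.079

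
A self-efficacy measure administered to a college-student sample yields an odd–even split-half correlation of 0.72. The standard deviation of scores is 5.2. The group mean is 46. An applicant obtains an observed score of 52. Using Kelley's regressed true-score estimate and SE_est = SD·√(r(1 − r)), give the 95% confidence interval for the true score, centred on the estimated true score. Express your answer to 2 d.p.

[47.26, 54.79]

Full-length reliability (Spearman-Brown) = 2(0.72)/(1+0.72) ≃ 0.8372
T̂ = r·X + (1 − r)·M = 0.8372·52 + 0.1628·46 ≃ 43.5349 + 7.4884 ≃ 51.0233
SE_est = SD · √(r(1 − r)) = 5.2000 · √0.1363 ≃ 5.2000 · 0.3692 ≃ 1.9197
CI = 51.0233 ± 1.96 · 1.9197 → [47.2606, 54.7859]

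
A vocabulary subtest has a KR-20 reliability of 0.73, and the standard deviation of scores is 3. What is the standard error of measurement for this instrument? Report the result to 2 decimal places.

SEM = 3.0000 × √(1 − 0.7300) = 3.0000 × √0.2700 ≃ 3.0000 × 0.5196 ≃ 1.5588

1.56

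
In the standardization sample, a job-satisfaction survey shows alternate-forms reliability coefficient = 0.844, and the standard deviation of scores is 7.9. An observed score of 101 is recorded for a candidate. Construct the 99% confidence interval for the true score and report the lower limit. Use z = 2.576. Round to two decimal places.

92.96

SEM = 7.9000×√(1 − 0.8440) ≈ 3.1202
2.576 × SEM ≈ 8.0378
Lower bound: 101 − 8.0378 = 92.9622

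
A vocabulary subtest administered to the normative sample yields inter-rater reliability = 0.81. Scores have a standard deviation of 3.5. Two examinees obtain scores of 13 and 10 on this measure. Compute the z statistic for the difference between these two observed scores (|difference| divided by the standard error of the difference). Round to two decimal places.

1.39

SEM = 3.5000 × √(1 − 0.8100) = 3.5000 × √0.1900 ≈ 3.5000 × 0.4359 ≈ 1.5256
SE_diff = SEM × √2 ≈ 1.5256 × 1.4142 ≈ 2.1575
z = 3 / 2.1575 ≈ 1.3905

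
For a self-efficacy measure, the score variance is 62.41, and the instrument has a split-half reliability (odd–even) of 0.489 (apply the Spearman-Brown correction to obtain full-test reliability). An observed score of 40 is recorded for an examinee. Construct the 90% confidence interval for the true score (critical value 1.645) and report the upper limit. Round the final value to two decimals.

47.61

σ = 62.41^(1/2) = 7.9000
Spearman-Brown: r = 2(0.489) / (1 + 0.489) = 0.9780 / 1.4890 ≈ 0.6568
SEM = 7.9000×√(1 − 0.6568) ≈ 4.6280
Half-width = 1.645×4.6280 ≈ 7.6130
Upper limit = 40 + 7.6130 ≈ 47.6130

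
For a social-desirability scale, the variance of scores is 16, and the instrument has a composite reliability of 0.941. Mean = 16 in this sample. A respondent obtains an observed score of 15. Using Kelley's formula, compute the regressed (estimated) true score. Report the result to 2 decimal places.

Estimated true score = 0.94100·15 + (1 − 0.94100)·16 ≈ 15.05900

15.06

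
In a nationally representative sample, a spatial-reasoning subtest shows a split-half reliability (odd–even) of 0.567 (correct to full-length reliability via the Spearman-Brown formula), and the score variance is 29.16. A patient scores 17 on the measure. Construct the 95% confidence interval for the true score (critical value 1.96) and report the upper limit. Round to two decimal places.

22.56

SD = √29.16 ≈ 5.40000
Spearman-Brown: r = 2(0.567) / (1 + 0.567) = 1.13400 / 1.56700 ≈ 0.72368
The standard error of measurement is 5.40000*√(1 − 0.72368) ≈ 5.40000*0.52567 ≈ 2.83859.
1.96 * SEM ≈ 5.56364
Upper limit = 17 + 5.56364 ≈ 22.56364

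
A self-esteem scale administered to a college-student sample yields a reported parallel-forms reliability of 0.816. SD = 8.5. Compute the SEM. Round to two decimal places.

3.65

SEM = 8.5000*√(1 − 0.8160) ≈ 3.6461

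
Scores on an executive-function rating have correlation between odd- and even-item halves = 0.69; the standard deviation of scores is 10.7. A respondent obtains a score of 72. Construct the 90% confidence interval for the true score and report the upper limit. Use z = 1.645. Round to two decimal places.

79.54

r_full = 2·0.69 / (1 + 0.69) ≃ 0.817
The standard error of measurement is 10.700*√(1 − 0.817) ≃ 10.700*0.428 ≃ 4.583.
Half-width = 1.645*4.583 ≃ 7.539
Upper limit = 72 + 7.539 ≃ 79.539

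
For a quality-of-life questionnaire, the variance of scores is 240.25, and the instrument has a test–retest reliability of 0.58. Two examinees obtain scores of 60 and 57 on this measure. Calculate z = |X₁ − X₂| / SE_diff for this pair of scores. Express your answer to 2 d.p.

0.21

SD = √240.25 = 15.500
The standard error of measurement is 15.500*√(1 − 0.580) ≈ 15.500*0.648 ≈ 10.045.
SE_diff = √2 * SEM ≈ 14.206
z = |60 − 57| / 14.206 = 3 / 14.206 ≈ 0.211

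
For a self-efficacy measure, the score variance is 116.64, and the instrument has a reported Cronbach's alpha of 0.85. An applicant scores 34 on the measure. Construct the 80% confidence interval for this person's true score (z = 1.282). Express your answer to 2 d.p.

SD = √116.64 = 10.80000
The standard error of measurement is 10.80000×√(1 − 0.85000) ≈ 10.80000×0.38730 ≈ 4.18282.
Margin = 1.282 × 4.18282 ≈ 5.36238
CI = 34 ± 5.36238 → [28.63762, 39.36238]

[28.64, 39.36]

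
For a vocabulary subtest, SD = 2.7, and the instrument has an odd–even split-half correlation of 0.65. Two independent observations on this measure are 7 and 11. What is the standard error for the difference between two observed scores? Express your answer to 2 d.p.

Full-length reliability (Spearman-Brown) = 2(0.65)/(1+0.65) ≈ 0.788
The standard error of measurement is 2.700·√(1 − 0.788) ≈ 2.700·0.461 ≈ 1.244.
SE_diff = SEM · √2 ≈ 1.244 · 1.414 ≈ 1.759

1.76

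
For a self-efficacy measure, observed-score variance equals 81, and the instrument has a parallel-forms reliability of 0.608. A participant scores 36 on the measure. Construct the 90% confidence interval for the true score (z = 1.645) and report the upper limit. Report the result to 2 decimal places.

45.27

SD = √81 = 9.00000
The standard error of measurement is 9.00000*√(1 − 0.60800) ≃ 9.00000*0.62610 ≃ 5.63489.
1.645 * SEM ≃ 9.26940
Upper limit = 36 + 9.26940 ≃ 45.26940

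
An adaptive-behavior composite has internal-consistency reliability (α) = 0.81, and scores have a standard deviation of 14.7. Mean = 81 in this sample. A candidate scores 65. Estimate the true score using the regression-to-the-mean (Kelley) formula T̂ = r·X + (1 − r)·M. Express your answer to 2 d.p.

T̂ = 0.810(65) + 0.190(81) ≃ 68.040

68.04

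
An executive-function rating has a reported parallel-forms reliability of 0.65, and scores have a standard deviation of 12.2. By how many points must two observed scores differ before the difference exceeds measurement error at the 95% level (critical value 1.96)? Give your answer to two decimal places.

20.01

SEM = 12.200×√(1 − 0.650) ≃ 7.218
SE_diff = SEM × √2 ≃ 7.218 × 1.414 ≃ 10.207
Minimum reliable difference = 1.96 × SE_diff ≃ 1.96 × 10.207 ≃ 20.006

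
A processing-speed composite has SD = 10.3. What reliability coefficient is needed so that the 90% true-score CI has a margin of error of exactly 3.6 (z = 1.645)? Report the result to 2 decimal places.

0.95

Required SEM = 3.6 / 1.645 ≈ 2.1884
Required reliability = 1 − (SEM/SD)² = 1 − 0.0451 ≈ 0.9549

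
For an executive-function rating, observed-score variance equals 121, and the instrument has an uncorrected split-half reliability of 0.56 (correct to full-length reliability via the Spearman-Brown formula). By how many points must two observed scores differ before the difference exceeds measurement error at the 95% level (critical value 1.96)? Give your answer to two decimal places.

σ = 121^(1/2) = 11.0000
Full-length reliability (Spearman-Brown) = 2(0.56)/(1+0.56) ≈ 0.7179
SEM = 11.0000 × √(1 − 0.7179) = 11.0000 × √0.2821 ≈ 11.0000 × 0.5311 ≈ 5.8419
SE_diff = SEM × √2 ≈ 5.8419 × 1.4142 ≈ 8.2617
Minimum reliable difference = 1.96 × SE_diff ≈ 1.96 × 8.2617 ≈ 16.1930

16.19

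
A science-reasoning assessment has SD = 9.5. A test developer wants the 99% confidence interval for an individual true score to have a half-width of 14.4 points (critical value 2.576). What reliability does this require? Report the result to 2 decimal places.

0.65

Required SEM = 14.4 / 2.576 ≈ 5.590
Required reliability = 1 − (SEM/SD)² = 1 − 0.346 ≈ 0.654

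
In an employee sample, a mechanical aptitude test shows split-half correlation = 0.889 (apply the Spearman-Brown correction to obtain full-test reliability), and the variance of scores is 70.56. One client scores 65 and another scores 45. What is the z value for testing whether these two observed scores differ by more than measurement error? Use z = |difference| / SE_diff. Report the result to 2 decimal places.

6.95

SD = √70.56 = 8.400
r_full = 2·0.889 / (1 + 0.889) ≈ 0.941
SEM = 8.400 × √(1 − 0.941) = 8.400 × √0.059 ≈ 8.400 × 0.242 ≈ 2.036
Standard error of the difference = 2.036·√2 ≈ 2.880
z = |65 − 45| / 2.880 = 20 / 2.880 ≈ 6.945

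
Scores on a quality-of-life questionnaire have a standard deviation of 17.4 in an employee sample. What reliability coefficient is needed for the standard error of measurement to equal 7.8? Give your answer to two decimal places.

0.80

r = 1 − (SEM / SD)² = 1 − (7.800 / 17.4)² ≈ 1 − 0.201 ≈ 0.799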